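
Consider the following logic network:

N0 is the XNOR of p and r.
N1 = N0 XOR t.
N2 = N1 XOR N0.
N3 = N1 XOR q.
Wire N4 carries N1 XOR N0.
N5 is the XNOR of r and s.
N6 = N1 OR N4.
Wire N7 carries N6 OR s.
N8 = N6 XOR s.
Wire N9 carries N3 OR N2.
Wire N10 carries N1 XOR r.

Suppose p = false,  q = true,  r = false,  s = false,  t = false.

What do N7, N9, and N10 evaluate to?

N7 = true; N9 = false; N10 = true

N0 = p XNOR r = false XNOR false = true
N1 = N0 XOR t = true XOR false = true
N2 = N1 XOR N0 = true XOR true = false
N3 = N1 XOR q = true XOR true = false
N4 = N1 XOR N0 = true XOR true = false
N6 = N1 OR N4 = true OR false = true
N7 = N6 OR s = true OR false = true
N9 = N3 OR N2 = false OR false = false
N10 = N1 XOR r = true XOR false = true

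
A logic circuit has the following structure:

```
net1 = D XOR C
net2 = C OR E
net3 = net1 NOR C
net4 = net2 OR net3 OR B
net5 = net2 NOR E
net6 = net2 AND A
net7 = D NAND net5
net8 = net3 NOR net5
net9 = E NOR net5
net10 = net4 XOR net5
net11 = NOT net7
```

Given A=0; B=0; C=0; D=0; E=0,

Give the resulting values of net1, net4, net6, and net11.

net1 = 0, net4 = 1, net6 = 0, net11 = 0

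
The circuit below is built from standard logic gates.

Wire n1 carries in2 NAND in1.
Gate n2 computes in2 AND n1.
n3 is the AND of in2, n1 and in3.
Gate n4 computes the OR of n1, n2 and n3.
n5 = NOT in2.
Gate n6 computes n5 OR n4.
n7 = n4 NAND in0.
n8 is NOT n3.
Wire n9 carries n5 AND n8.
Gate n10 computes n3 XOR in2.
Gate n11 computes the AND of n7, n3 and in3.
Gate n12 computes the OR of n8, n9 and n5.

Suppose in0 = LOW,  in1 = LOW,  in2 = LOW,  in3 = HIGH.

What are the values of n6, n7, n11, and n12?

n6 = HIGH, n7 = HIGH, n11 = LOW, n12 = HIGH

n1 = in2 NAND in1 = LOW NAND LOW = HIGH
n2 = in2 AND n1 = LOW AND HIGH = LOW
n3 = in2 AND n1 AND in3 = LOW AND HIGH AND HIGH = LOW
n4 = n1 OR n2 OR n3 = HIGH OR LOW OR LOW = HIGH
n5 = NOT in2 = NOT LOW = HIGH
n6 = n5 OR n4 = HIGH OR HIGH = HIGH
n7 = n4 NAND in0 = HIGH NAND LOW = HIGH
n8 = NOT n3 = NOT LOW = HIGH
n9 = n5 AND n8 = HIGH AND HIGH = HIGH
n11 = n7 AND n3 AND in3 = HIGH AND LOW AND HIGH = LOW
n12 = n8 OR n9 OR n5 = HIGH OR HIGH OR HIGH = HIGH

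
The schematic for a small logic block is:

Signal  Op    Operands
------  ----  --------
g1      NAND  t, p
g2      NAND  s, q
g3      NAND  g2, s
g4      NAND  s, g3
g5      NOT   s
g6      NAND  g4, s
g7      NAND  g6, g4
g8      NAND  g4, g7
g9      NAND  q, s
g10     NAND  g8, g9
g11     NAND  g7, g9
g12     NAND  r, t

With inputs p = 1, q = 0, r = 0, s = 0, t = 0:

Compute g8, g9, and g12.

g8 = 1, g9 = 1, g12 = 1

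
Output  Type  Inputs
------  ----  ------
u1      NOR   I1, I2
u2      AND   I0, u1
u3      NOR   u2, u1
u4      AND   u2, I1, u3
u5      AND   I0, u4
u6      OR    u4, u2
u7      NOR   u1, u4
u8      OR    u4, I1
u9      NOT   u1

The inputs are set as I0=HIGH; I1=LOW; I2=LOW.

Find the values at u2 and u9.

u1 = I1 NOR I2 = LOW NOR LOW = HIGH
u2 = I0 AND u1 = HIGH AND HIGH = HIGH
u9 = NOT u1 = NOT HIGH = LOW

u2 = HIGH, u9 = LOW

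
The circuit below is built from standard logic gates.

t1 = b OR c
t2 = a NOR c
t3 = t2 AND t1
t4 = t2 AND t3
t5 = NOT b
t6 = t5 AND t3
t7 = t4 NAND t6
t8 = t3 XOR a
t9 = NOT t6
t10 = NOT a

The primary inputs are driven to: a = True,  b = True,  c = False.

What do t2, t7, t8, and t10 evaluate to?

t2 = False, t7 = True, t8 = True, t10 = False

t1 = b OR c = True OR False = True
t2 = a NOR c = True NOR False = False
t3 = t2 AND t1 = False AND True = False
t4 = t2 AND t3 = False AND False = False
t5 = NOT b = NOT True = False
t6 = t5 AND t3 = False AND False = False
t7 = t4 NAND t6 = False NAND False = True
t8 = t3 XOR a = False XOR True = True
t10 = NOT a = NOT True = False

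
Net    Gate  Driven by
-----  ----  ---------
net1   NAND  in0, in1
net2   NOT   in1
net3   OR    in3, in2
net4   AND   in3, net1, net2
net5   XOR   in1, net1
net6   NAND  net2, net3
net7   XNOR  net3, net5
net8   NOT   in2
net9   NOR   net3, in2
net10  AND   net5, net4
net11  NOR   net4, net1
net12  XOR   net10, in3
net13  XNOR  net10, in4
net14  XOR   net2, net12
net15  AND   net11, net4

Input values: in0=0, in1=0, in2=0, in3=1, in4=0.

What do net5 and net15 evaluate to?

net1 = in0 NAND in1 = 0 NAND 0 = 1
net2 = NOT in1 = NOT 0 = 1
net4 = in3 AND net1 AND net2 = 1 AND 1 AND 1 = 1
net5 = in1 XOR net1 = 0 XOR 1 = 1
net11 = net4 NOR net1 = 1 NOR 1 = 0
net15 = net11 AND net4 = 0 AND 1 = 0

net5 = 1  net15 = 0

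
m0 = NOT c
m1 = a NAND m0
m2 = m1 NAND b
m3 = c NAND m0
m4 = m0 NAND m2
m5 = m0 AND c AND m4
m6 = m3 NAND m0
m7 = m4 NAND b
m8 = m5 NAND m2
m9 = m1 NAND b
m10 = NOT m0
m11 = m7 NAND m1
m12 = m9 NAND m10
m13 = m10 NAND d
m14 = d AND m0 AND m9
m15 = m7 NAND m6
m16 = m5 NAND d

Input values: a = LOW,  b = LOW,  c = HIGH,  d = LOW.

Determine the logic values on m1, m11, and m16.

m0 = NOT c = NOT HIGH = LOW
m1 = a NAND m0 = LOW NAND LOW = HIGH
m2 = m1 NAND b = HIGH NAND LOW = HIGH
m4 = m0 NAND m2 = LOW NAND HIGH = HIGH
m5 = m0 AND c AND m4 = LOW AND HIGH AND HIGH = LOW
m7 = m4 NAND b = HIGH NAND LOW = HIGH
m11 = m7 NAND m1 = HIGH NAND HIGH = LOW
m16 = m5 NAND d = LOW NAND LOW = HIGH

m1 = HIGH, m11 = LOW, m16 = HIGH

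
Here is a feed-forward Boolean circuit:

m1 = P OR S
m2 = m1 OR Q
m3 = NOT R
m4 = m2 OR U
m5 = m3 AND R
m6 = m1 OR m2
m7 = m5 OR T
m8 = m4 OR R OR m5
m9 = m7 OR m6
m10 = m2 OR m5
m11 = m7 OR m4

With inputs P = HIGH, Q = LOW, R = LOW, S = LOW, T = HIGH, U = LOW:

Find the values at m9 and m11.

m1 = P OR S = HIGH OR LOW = HIGH
m2 = m1 OR Q = HIGH OR LOW = HIGH
m3 = NOT R = NOT LOW = HIGH
m4 = m2 OR U = HIGH OR LOW = HIGH
m5 = m3 AND R = HIGH AND LOW = LOW
m6 = m1 OR m2 = HIGH OR HIGH = HIGH
m7 = m5 OR T = LOW OR HIGH = HIGH
m9 = m7 OR m6 = HIGH OR HIGH = HIGH
m11 = m7 OR m4 = HIGH OR HIGH = HIGH

m9 = HIGH, m11 = HIGH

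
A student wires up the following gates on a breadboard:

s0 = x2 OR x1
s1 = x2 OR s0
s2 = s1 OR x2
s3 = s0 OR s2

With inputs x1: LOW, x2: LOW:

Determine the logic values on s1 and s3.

s0 = x2 OR x1 = LOW OR LOW = LOW
s1 = x2 OR s0 = LOW OR LOW = LOW
s2 = s1 OR x2 = LOW OR LOW = LOW
s3 = s0 OR s2 = LOW OR LOW = LOW

s1 = LOW, s3 = LOW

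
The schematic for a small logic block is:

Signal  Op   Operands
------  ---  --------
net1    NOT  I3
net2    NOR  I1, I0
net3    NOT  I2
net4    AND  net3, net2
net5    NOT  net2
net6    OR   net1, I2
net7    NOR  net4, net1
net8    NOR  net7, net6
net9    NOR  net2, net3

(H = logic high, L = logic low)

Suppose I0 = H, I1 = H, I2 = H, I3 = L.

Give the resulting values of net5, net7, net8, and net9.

net5 = H, net7 = L, net8 = L, net9 = H

net1 = NOT I3 = NOT L = H
net2 = I1 NOR I0 = H NOR H = L
net3 = NOT I2 = NOT H = L
net4 = net3 AND net2 = L AND L = L
net5 = NOT net2 = NOT L = H
net6 = net1 OR I2 = H OR H = H
net7 = net4 NOR net1 = L NOR H = L
net8 = net7 NOR net6 = L NOR H = L
net9 = net2 NOR net3 = L NOR L = H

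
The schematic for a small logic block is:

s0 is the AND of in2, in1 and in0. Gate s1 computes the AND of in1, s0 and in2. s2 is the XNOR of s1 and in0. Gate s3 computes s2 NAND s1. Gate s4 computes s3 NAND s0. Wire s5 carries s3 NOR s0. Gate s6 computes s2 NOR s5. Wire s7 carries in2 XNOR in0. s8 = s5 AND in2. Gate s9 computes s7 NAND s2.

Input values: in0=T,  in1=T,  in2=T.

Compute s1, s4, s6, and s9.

s1 = T, s4 = T, s6 = F, s9 = F

s0 = in2 AND in1 AND in0 = T AND T AND T = T
s1 = in1 AND s0 AND in2 = T AND T AND T = T
s2 = s1 XNOR in0 = T XNOR T = T
s3 = s2 NAND s1 = T NAND T = F
s4 = s3 NAND s0 = F NAND T = T
s5 = s3 NOR s0 = F NOR T = F
s6 = s2 NOR s5 = T NOR F = F
s7 = in2 XNOR in0 = T XNOR T = T
s9 = s7 NAND s2 = T NAND T = F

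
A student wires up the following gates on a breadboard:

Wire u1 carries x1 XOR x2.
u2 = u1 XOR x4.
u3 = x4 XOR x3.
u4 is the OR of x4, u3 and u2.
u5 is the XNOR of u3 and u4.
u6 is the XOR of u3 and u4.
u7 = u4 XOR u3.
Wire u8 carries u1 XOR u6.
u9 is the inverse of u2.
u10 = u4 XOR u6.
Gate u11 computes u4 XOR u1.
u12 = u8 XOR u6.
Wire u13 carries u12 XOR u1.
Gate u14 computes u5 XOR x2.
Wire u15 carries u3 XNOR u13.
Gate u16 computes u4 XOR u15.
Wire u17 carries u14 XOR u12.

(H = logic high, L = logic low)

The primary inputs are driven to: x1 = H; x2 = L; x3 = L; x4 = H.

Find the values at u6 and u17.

u1 = x1 XOR x2 = H XOR L = H
u2 = u1 XOR x4 = H XOR H = L
u3 = x4 XOR x3 = H XOR L = H
u4 = x4 OR u3 OR u2 = H OR H OR L = H
u5 = u3 XNOR u4 = H XNOR H = H
u6 = u3 XOR u4 = H XOR H = L
u8 = u1 XOR u6 = H XOR L = H
u12 = u8 XOR u6 = H XOR L = H
u14 = u5 XOR x2 = H XOR L = H
u17 = u14 XOR u12 = H XOR H = L

u6 = L; u17 = L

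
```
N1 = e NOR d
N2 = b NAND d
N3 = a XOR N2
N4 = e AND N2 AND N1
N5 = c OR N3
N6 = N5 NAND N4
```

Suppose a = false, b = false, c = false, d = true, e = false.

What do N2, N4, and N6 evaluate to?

N1 = e NOR d = false NOR true = false
N2 = b NAND d = false NAND true = true
N3 = a XOR N2 = false XOR true = true
N4 = e AND N2 AND N1 = false AND true AND false = false
N5 = c OR N3 = false OR true = true
N6 = N5 NAND N4 = true NAND false = true

N2 = true, N4 = false, N6 = true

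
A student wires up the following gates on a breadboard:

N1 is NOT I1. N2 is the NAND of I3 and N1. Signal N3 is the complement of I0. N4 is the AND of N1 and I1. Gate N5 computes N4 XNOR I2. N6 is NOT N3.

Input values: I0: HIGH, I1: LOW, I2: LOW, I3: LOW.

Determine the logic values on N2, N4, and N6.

N2 = HIGH, N4 = LOW, N6 = HIGH

N1 = NOT I1 = NOT LOW = HIGH
N2 = I3 NAND N1 = LOW NAND HIGH = HIGH
N3 = NOT I0 = NOT HIGH = LOW
N4 = N1 AND I1 = HIGH AND LOW = LOW
N6 = NOT N3 = NOT LOW = HIGH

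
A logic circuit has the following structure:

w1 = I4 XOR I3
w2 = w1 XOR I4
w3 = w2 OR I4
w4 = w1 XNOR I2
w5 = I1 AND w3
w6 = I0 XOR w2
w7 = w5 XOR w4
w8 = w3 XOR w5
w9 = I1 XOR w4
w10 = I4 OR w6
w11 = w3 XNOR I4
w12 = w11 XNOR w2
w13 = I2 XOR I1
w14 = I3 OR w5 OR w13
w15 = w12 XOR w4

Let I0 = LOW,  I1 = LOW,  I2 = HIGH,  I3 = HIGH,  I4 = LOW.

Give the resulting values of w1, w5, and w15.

w1 = HIGH; w5 = LOW; w15 = HIGH

w1 = I4 XOR I3 = LOW XOR HIGH = HIGH
w2 = w1 XOR I4 = HIGH XOR LOW = HIGH
w3 = w2 OR I4 = HIGH OR LOW = HIGH
w4 = w1 XNOR I2 = HIGH XNOR HIGH = HIGH
w5 = I1 AND w3 = LOW AND HIGH = LOW
w11 = w3 XNOR I4 = HIGH XNOR LOW = LOW
w12 = w11 XNOR w2 = LOW XNOR HIGH = LOW
w15 = w12 XOR w4 = LOW XOR HIGH = HIGH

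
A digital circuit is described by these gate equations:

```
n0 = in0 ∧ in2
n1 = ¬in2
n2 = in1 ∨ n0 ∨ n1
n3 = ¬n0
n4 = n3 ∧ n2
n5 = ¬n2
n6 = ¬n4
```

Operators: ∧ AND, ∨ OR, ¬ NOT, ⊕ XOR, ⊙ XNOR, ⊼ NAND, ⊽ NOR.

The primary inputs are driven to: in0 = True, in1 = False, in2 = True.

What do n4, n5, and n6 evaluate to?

n0 = in0 AND in2 = True AND True = True
n1 = NOT in2 = NOT True = False
n2 = in1 OR n0 OR n1 = False OR True OR False = True
n3 = NOT n0 = NOT True = False
n4 = n3 AND n2 = False AND True = False
n5 = NOT n2 = NOT True = False
n6 = NOT n4 = NOT False = True

n4 = False, n5 = False, n6 = True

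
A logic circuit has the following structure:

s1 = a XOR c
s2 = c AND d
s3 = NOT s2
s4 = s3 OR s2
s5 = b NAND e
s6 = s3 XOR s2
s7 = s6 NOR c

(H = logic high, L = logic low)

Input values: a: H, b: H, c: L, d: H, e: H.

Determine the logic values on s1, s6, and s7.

s1 = H, s6 = H, s7 = L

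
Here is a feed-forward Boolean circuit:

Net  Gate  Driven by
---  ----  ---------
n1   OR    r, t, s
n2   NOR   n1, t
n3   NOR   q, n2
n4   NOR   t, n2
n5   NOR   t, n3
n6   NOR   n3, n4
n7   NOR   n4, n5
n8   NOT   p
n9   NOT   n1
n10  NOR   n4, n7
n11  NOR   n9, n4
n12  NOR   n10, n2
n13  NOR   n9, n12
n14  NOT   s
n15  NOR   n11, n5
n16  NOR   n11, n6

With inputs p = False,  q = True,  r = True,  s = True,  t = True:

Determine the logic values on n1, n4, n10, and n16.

n1 = r OR t OR s = True OR True OR True = True
n2 = n1 NOR t = True NOR True = False
n3 = q NOR n2 = True NOR False = False
n4 = t NOR n2 = True NOR False = False
n5 = t NOR n3 = True NOR False = False
n6 = n3 NOR n4 = False NOR False = True
n7 = n4 NOR n5 = False NOR False = True
n9 = NOT n1 = NOT True = False
n10 = n4 NOR n7 = False NOR True = False
n11 = n9 NOR n4 = False NOR False = True
n16 = n11 NOR n6 = True NOR True = False

n1 = True  n4 = False  n10 = False  n16 = False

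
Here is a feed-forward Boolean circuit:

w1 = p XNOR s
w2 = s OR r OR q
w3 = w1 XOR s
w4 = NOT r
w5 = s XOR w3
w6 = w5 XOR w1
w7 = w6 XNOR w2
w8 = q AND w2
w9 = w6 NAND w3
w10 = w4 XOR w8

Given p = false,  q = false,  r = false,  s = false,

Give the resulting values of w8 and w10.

w8 = false, w10 = true

w2 = s OR r OR q = false OR false OR false = false
w4 = NOT r = NOT false = true
w8 = q AND w2 = false AND false = false
w10 = w4 XOR w8 = true XOR false = true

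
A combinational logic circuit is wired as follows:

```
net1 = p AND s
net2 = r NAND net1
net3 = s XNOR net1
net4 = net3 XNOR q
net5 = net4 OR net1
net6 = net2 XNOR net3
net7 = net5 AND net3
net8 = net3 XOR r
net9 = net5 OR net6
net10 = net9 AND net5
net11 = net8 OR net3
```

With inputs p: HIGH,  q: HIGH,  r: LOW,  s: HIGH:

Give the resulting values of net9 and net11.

net1 = p AND s = HIGH AND HIGH = HIGH
net2 = r NAND net1 = LOW NAND HIGH = HIGH
net3 = s XNOR net1 = HIGH XNOR HIGH = HIGH
net4 = net3 XNOR q = HIGH XNOR HIGH = HIGH
net5 = net4 OR net1 = HIGH OR HIGH = HIGH
net6 = net2 XNOR net3 = HIGH XNOR HIGH = HIGH
net8 = net3 XOR r = HIGH XOR LOW = HIGH
net9 = net5 OR net6 = HIGH OR HIGH = HIGH
net11 = net8 OR net3 = HIGH OR HIGH = HIGH

net9 = HIGH, net11 = HIGH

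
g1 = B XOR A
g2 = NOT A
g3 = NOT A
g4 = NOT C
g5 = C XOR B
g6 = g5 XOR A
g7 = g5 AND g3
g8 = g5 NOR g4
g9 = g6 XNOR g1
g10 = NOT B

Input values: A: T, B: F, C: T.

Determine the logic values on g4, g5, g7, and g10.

g3 = NOT A = NOT T = F
g4 = NOT C = NOT T = F
g5 = C XOR B = T XOR F = T
g7 = g5 AND g3 = T AND F = F
g10 = NOT B = NOT F = T

g4 = F, g5 = T, g7 = F, g10 = T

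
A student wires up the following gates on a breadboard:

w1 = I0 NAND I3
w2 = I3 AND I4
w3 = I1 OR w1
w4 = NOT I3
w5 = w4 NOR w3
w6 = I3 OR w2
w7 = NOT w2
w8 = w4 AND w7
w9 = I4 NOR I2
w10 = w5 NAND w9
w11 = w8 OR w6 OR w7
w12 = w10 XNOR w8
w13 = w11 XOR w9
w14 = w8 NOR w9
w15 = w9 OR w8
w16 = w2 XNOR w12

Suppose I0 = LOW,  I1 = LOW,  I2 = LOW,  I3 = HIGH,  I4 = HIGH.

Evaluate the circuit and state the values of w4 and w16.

w4 = LOW  w16 = LOW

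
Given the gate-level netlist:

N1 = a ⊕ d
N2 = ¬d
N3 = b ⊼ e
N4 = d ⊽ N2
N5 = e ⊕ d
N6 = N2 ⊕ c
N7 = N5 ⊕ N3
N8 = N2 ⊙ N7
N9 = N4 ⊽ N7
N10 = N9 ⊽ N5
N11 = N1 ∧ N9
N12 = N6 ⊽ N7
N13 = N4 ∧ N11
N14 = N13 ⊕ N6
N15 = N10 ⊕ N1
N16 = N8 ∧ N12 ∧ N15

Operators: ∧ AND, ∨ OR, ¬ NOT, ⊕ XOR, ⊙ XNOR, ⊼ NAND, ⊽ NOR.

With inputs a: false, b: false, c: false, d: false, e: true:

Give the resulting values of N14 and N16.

N1 = a XOR d = false XOR false = false
N2 = NOT d = NOT false = true
N3 = b NAND e = false NAND true = true
N4 = d NOR N2 = false NOR true = false
N5 = e XOR d = true XOR false = true
N6 = N2 XOR c = true XOR false = true
N7 = N5 XOR N3 = true XOR true = false
N8 = N2 XNOR N7 = true XNOR false = false
N9 = N4 NOR N7 = false NOR false = true
N10 = N9 NOR N5 = true NOR true = false
N11 = N1 AND N9 = false AND true = false
N12 = N6 NOR N7 = true NOR false = false
N13 = N4 AND N11 = false AND false = false
N14 = N13 XOR N6 = false XOR true = true
N15 = N10 XOR N1 = false XOR false = false
N16 = N8 AND N12 AND N15 = false AND false AND false = false

N14 = true  N16 = false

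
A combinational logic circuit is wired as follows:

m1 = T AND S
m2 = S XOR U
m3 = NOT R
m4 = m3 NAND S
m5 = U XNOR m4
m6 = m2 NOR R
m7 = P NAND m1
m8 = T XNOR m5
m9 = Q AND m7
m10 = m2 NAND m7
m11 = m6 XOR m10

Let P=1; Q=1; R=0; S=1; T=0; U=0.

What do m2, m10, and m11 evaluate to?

m2 = 1; m10 = 0; m11 = 0

m1 = T AND S = 0 AND 1 = 0
m2 = S XOR U = 1 XOR 0 = 1
m6 = m2 NOR R = 1 NOR 0 = 0
m7 = P NAND m1 = 1 NAND 0 = 1
m10 = m2 NAND m7 = 1 NAND 1 = 0
m11 = m6 XOR m10 = 0 XOR 0 = 0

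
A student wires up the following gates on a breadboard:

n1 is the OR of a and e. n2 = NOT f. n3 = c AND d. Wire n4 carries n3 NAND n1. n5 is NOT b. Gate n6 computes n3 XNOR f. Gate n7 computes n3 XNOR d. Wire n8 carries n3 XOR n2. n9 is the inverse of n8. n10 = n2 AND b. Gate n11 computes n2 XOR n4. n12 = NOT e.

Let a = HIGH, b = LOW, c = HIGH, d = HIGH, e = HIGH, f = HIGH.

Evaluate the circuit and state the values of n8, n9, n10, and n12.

n2 = NOT f = NOT HIGH = LOW
n3 = c AND d = HIGH AND HIGH = HIGH
n8 = n3 XOR n2 = HIGH XOR LOW = HIGH
n9 = NOT n8 = NOT HIGH = LOW
n10 = n2 AND b = LOW AND LOW = LOW
n12 = NOT e = NOT HIGH = LOW

n8 = HIGH, n9 = LOW, n10 = LOW, n12 = LOW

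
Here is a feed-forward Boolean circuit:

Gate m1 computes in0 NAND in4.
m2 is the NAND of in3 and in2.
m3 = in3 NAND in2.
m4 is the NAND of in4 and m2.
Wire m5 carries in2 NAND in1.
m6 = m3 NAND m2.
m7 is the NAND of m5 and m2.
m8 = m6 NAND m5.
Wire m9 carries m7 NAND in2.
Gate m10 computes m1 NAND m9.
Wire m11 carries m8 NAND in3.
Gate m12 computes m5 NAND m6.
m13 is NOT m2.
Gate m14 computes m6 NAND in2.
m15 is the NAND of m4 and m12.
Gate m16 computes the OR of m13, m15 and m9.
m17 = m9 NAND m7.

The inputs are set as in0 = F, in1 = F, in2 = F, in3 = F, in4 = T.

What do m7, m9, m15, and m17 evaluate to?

m7 = F, m9 = T, m15 = T, m17 = T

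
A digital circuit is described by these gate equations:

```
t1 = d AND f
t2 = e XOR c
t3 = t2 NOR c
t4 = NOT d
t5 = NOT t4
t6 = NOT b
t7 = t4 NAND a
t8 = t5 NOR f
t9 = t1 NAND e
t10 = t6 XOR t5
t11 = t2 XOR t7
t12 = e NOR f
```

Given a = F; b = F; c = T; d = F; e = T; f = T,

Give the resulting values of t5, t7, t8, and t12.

t5 = F, t7 = T, t8 = F, t12 = F

t4 = NOT d = NOT F = T
t5 = NOT t4 = NOT T = F
t7 = t4 NAND a = T NAND F = T
t8 = t5 NOR f = F NOR T = F
t12 = e NOR f = T NOR T = F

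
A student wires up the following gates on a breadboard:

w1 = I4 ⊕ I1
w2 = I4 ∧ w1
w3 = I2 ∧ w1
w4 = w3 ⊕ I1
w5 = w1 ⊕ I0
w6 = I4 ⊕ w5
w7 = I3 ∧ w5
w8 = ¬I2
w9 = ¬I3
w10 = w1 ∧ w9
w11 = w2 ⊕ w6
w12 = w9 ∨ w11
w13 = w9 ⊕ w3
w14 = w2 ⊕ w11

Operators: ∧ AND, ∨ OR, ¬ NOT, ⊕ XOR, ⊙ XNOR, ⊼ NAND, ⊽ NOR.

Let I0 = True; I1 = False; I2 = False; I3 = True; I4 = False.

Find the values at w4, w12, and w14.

w1 = I4 XOR I1 = False XOR False = False
w2 = I4 AND w1 = False AND False = False
w3 = I2 AND w1 = False AND False = False
w4 = w3 XOR I1 = False XOR False = False
w5 = w1 XOR I0 = False XOR True = True
w6 = I4 XOR w5 = False XOR True = True
w9 = NOT I3 = NOT True = False
w11 = w2 XOR w6 = False XOR True = True
w12 = w9 OR w11 = False OR True = True
w14 = w2 XOR w11 = False XOR True = True

w4 = False, w12 = True, w14 = True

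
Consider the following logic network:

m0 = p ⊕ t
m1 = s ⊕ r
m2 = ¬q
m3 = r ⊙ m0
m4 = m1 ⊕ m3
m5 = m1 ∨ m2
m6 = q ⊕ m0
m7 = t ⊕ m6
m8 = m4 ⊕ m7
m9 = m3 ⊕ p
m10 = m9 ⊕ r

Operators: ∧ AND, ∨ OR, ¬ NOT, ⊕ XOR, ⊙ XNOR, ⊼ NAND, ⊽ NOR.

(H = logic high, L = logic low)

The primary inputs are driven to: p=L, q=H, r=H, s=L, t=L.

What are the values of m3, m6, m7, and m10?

m0 = p XOR t = L XOR L = L
m3 = r XNOR m0 = H XNOR L = L
m6 = q XOR m0 = H XOR L = H
m7 = t XOR m6 = L XOR H = H
m9 = m3 XOR p = L XOR L = L
m10 = m9 XOR r = L XOR H = H

m3 = L  m6 = H  m7 = H  m10 = H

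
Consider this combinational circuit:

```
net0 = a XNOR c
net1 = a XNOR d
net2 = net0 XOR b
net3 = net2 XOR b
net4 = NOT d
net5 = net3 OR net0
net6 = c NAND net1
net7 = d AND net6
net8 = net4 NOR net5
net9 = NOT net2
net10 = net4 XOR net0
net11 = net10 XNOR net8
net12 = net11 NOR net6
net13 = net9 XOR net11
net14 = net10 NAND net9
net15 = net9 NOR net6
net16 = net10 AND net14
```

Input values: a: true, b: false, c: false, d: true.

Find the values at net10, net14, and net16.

net0 = a XNOR c = true XNOR false = false
net2 = net0 XOR b = false XOR false = false
net4 = NOT d = NOT true = false
net9 = NOT net2 = NOT false = true
net10 = net4 XOR net0 = false XOR false = false
net14 = net10 NAND net9 = false NAND true = true
net16 = net10 AND net14 = false AND true = false

net10 = false  net14 = true  net16 = false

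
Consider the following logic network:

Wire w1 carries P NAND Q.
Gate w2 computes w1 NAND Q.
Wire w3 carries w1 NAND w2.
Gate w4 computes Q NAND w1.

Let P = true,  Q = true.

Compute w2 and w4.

w2 = true, w4 = true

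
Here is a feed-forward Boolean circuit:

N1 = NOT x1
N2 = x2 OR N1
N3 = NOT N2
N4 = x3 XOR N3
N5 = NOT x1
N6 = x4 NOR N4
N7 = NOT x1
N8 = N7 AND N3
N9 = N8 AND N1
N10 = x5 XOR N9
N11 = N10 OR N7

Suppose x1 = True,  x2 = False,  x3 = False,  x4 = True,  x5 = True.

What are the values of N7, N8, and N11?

N7 = False, N8 = False, N11 = True

N1 = NOT x1 = NOT True = False
N2 = x2 OR N1 = False OR False = False
N3 = NOT N2 = NOT False = True
N7 = NOT x1 = NOT True = False
N8 = N7 AND N3 = False AND True = False
N9 = N8 AND N1 = False AND False = False
N10 = x5 XOR N9 = True XOR False = True
N11 = N10 OR N7 = True OR False = True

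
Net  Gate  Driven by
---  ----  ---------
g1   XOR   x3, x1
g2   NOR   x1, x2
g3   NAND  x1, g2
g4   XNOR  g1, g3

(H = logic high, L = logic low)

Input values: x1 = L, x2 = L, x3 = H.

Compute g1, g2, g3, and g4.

g1 = x3 XOR x1 = H XOR L = H
g2 = x1 NOR x2 = L NOR L = H
g3 = x1 NAND g2 = L NAND H = H
g4 = g1 XNOR g3 = H XNOR H = H

g1 = H, g2 = H, g3 = H, g4 = H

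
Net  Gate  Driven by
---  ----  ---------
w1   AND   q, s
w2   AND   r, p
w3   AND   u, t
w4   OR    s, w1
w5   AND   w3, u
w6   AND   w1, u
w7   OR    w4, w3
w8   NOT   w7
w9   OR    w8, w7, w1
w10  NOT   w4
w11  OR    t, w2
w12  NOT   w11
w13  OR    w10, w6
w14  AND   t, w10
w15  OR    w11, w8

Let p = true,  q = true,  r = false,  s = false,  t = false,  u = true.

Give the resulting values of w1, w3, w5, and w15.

w1 = q AND s = true AND false = false
w2 = r AND p = false AND true = false
w3 = u AND t = true AND false = false
w4 = s OR w1 = false OR false = false
w5 = w3 AND u = false AND true = false
w7 = w4 OR w3 = false OR false = false
w8 = NOT w7 = NOT false = true
w11 = t OR w2 = false OR false = false
w15 = w11 OR w8 = false OR true = true

w1 = false  w3 = false  w5 = false  w15 = true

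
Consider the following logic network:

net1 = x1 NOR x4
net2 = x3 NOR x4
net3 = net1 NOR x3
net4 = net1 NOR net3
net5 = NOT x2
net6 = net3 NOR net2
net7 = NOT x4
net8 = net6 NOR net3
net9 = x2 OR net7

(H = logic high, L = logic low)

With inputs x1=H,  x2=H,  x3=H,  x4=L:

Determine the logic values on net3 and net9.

net3 = L, net9 = H

net1 = x1 NOR x4 = H NOR L = L
net3 = net1 NOR x3 = L NOR H = L
net7 = NOT x4 = NOT L = H
net9 = x2 OR net7 = H OR H = H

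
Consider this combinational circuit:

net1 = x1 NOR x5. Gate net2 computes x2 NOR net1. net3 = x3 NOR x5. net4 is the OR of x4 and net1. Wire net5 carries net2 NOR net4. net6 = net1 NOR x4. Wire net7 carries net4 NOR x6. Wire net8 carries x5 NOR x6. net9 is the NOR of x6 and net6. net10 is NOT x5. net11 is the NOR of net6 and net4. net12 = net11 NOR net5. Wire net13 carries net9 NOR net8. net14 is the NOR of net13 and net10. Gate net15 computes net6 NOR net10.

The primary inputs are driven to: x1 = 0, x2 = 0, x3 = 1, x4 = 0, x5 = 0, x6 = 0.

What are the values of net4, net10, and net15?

net1 = x1 NOR x5 = 0 NOR 0 = 1
net4 = x4 OR net1 = 0 OR 1 = 1
net6 = net1 NOR x4 = 1 NOR 0 = 0
net10 = NOT x5 = NOT 0 = 1
net15 = net6 NOR net10 = 0 NOR 1 = 0

net4 = 1, net10 = 1, net15 = 0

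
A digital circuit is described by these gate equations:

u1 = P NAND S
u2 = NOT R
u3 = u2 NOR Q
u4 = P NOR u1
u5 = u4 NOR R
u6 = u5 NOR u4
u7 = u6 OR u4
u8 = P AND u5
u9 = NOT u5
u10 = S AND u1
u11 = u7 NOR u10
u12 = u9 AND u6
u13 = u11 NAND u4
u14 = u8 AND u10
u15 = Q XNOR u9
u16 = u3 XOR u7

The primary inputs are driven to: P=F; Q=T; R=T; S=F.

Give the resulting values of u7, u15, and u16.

u1 = P NAND S = F NAND F = T
u2 = NOT R = NOT T = F
u3 = u2 NOR Q = F NOR T = F
u4 = P NOR u1 = F NOR T = F
u5 = u4 NOR R = F NOR T = F
u6 = u5 NOR u4 = F NOR F = T
u7 = u6 OR u4 = T OR F = T
u9 = NOT u5 = NOT F = T
u15 = Q XNOR u9 = T XNOR T = T
u16 = u3 XOR u7 = F XOR T = T

u7 = T  u15 = T  u16 = T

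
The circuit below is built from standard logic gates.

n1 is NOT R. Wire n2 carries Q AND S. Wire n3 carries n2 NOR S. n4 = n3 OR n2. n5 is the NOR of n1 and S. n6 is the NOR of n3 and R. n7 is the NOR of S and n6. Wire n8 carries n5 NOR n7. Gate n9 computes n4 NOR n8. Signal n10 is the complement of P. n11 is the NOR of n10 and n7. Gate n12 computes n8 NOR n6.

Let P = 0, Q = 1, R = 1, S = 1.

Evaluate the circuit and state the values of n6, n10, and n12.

n6 = 0; n10 = 1; n12 = 0

n1 = NOT R = NOT 1 = 0
n2 = Q AND S = 1 AND 1 = 1
n3 = n2 NOR S = 1 NOR 1 = 0
n5 = n1 NOR S = 0 NOR 1 = 0
n6 = n3 NOR R = 0 NOR 1 = 0
n7 = S NOR n6 = 1 NOR 0 = 0
n8 = n5 NOR n7 = 0 NOR 0 = 1
n10 = NOT P = NOT 0 = 1
n12 = n8 NOR n6 = 1 NOR 0 = 0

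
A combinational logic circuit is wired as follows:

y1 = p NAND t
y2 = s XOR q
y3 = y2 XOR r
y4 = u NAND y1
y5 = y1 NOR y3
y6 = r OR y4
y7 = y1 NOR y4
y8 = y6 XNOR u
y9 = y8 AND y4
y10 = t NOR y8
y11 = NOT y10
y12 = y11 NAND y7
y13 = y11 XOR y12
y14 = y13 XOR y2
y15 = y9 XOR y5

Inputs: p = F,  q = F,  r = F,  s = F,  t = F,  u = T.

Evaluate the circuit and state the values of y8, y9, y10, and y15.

y1 = p NAND t = F NAND F = T
y2 = s XOR q = F XOR F = F
y3 = y2 XOR r = F XOR F = F
y4 = u NAND y1 = T NAND T = F
y5 = y1 NOR y3 = T NOR F = F
y6 = r OR y4 = F OR F = F
y8 = y6 XNOR u = F XNOR T = F
y9 = y8 AND y4 = F AND F = F
y10 = t NOR y8 = F NOR F = T
y15 = y9 XOR y5 = F XOR F = F

y8 = F  y9 = F  y10 = T  y15 = F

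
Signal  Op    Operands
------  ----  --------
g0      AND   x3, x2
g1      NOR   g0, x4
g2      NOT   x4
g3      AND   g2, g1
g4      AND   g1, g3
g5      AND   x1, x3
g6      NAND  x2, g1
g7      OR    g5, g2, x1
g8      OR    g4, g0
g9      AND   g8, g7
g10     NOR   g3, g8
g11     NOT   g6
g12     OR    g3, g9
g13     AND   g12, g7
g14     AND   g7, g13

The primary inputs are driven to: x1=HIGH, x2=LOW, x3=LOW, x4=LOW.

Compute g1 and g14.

g0 = x3 AND x2 = LOW AND LOW = LOW
g1 = g0 NOR x4 = LOW NOR LOW = HIGH
g2 = NOT x4 = NOT LOW = HIGH
g3 = g2 AND g1 = HIGH AND HIGH = HIGH
g4 = g1 AND g3 = HIGH AND HIGH = HIGH
g5 = x1 AND x3 = HIGH AND LOW = LOW
g7 = g5 OR g2 OR x1 = LOW OR HIGH OR HIGH = HIGH
g8 = g4 OR g0 = HIGH OR LOW = HIGH
g9 = g8 AND g7 = HIGH AND HIGH = HIGH
g12 = g3 OR g9 = HIGH OR HIGH = HIGH
g13 = g12 AND g7 = HIGH AND HIGH = HIGH
g14 = g7 AND g13 = HIGH AND HIGH = HIGH

g1 = HIGH, g14 = HIGH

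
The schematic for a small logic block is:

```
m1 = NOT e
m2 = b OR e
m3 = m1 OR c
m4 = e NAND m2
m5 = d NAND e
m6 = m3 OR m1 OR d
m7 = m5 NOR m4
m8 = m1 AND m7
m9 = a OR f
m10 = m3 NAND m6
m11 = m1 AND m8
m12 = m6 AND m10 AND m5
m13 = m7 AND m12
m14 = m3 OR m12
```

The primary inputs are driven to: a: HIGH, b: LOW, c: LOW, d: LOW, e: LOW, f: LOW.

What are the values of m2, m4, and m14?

m2 = LOW; m4 = HIGH; m14 = HIGH

m1 = NOT e = NOT LOW = HIGH
m2 = b OR e = LOW OR LOW = LOW
m3 = m1 OR c = HIGH OR LOW = HIGH
m4 = e NAND m2 = LOW NAND LOW = HIGH
m5 = d NAND e = LOW NAND LOW = HIGH
m6 = m3 OR m1 OR d = HIGH OR HIGH OR LOW = HIGH
m10 = m3 NAND m6 = HIGH NAND HIGH = LOW
m12 = m6 AND m10 AND m5 = HIGH AND LOW AND HIGH = LOW
m14 = m3 OR m12 = HIGH OR LOW = HIGH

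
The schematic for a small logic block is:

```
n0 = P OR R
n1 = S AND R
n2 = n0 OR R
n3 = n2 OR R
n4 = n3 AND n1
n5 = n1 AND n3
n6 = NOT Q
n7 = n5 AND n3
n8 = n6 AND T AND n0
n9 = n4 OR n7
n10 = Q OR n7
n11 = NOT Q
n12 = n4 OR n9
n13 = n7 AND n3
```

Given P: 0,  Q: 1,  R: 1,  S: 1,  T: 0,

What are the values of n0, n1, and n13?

n0 = 1; n1 = 1; n13 = 1

n0 = P OR R = 0 OR 1 = 1
n1 = S AND R = 1 AND 1 = 1
n2 = n0 OR R = 1 OR 1 = 1
n3 = n2 OR R = 1 OR 1 = 1
n5 = n1 AND n3 = 1 AND 1 = 1
n7 = n5 AND n3 = 1 AND 1 = 1
n13 = n7 AND n3 = 1 AND 1 = 1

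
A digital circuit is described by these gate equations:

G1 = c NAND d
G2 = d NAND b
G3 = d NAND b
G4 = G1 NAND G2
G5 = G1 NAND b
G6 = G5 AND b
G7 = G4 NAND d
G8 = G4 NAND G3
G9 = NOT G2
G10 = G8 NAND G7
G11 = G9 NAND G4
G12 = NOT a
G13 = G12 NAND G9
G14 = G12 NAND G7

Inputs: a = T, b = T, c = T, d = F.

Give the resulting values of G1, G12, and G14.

G1 = T, G12 = F, G14 = T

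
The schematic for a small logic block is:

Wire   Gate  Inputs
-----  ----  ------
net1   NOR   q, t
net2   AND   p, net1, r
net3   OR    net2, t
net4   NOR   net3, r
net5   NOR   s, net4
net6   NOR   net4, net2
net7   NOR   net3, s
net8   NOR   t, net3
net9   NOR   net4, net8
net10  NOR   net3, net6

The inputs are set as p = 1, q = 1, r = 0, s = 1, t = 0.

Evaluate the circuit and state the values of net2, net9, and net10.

net2 = 0  net9 = 0  net10 = 1

net1 = q NOR t = 1 NOR 0 = 0
net2 = p AND net1 AND r = 1 AND 0 AND 0 = 0
net3 = net2 OR t = 0 OR 0 = 0
net4 = net3 NOR r = 0 NOR 0 = 1
net6 = net4 NOR net2 = 1 NOR 0 = 0
net8 = t NOR net3 = 0 NOR 0 = 1
net9 = net4 NOR net8 = 1 NOR 1 = 0
net10 = net3 NOR net6 = 0 NOR 0 = 1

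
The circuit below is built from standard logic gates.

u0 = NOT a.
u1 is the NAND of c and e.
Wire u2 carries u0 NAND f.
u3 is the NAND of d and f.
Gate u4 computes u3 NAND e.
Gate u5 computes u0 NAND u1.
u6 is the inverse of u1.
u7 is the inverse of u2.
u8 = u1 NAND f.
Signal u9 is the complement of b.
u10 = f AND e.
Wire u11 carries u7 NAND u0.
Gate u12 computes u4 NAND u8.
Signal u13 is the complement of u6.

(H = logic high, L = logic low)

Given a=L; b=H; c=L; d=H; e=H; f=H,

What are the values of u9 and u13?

u9 = L  u13 = H

u1 = c NAND e = L NAND H = H
u6 = NOT u1 = NOT H = L
u9 = NOT b = NOT H = L
u13 = NOT u6 = NOT L = H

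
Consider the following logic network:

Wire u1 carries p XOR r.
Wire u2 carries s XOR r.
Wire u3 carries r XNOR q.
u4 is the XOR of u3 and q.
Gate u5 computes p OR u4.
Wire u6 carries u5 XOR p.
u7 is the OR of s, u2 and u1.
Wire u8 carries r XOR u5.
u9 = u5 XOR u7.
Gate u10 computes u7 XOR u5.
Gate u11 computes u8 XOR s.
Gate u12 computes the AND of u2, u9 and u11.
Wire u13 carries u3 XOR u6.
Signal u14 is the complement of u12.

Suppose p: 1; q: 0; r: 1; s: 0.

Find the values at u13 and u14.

u13 = 0; u14 = 1

u1 = p XOR r = 1 XOR 1 = 0
u2 = s XOR r = 0 XOR 1 = 1
u3 = r XNOR q = 1 XNOR 0 = 0
u4 = u3 XOR q = 0 XOR 0 = 0
u5 = p OR u4 = 1 OR 0 = 1
u6 = u5 XOR p = 1 XOR 1 = 0
u7 = s OR u2 OR u1 = 0 OR 1 OR 0 = 1
u8 = r XOR u5 = 1 XOR 1 = 0
u9 = u5 XOR u7 = 1 XOR 1 = 0
u11 = u8 XOR s = 0 XOR 0 = 0
u12 = u2 AND u9 AND u11 = 1 AND 0 AND 0 = 0
u13 = u3 XOR u6 = 0 XOR 0 = 0
u14 = NOT u12 = NOT 0 = 1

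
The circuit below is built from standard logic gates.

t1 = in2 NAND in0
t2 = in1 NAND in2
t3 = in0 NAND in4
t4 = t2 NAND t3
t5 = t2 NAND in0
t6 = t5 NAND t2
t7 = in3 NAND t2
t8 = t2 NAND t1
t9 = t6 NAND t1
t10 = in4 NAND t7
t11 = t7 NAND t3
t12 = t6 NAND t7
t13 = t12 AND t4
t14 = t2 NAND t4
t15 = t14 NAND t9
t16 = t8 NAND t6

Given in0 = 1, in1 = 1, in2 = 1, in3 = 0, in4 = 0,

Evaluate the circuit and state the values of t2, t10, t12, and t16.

t2 = 0, t10 = 1, t12 = 0, t16 = 0

t1 = in2 NAND in0 = 1 NAND 1 = 0
t2 = in1 NAND in2 = 1 NAND 1 = 0
t5 = t2 NAND in0 = 0 NAND 1 = 1
t6 = t5 NAND t2 = 1 NAND 0 = 1
t7 = in3 NAND t2 = 0 NAND 0 = 1
t8 = t2 NAND t1 = 0 NAND 0 = 1
t10 = in4 NAND t7 = 0 NAND 1 = 1
t12 = t6 NAND t7 = 1 NAND 1 = 0
t16 = t8 NAND t6 = 1 NAND 1 = 0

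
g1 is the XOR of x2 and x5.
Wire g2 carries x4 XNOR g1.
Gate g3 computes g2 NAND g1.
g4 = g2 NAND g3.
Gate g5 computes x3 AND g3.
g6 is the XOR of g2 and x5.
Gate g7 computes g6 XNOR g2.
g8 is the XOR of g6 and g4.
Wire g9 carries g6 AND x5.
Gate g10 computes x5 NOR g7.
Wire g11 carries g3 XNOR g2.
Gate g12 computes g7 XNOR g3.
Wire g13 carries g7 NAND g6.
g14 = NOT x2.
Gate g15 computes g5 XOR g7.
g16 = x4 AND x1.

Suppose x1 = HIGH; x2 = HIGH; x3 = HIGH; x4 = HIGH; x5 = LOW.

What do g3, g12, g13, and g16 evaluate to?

g3 = LOW  g12 = LOW  g13 = LOW  g16 = HIGH

g1 = x2 XOR x5 = HIGH XOR LOW = HIGH
g2 = x4 XNOR g1 = HIGH XNOR HIGH = HIGH
g3 = g2 NAND g1 = HIGH NAND HIGH = LOW
g6 = g2 XOR x5 = HIGH XOR LOW = HIGH
g7 = g6 XNOR g2 = HIGH XNOR HIGH = HIGH
g12 = g7 XNOR g3 = HIGH XNOR LOW = LOW
g13 = g7 NAND g6 = HIGH NAND HIGH = LOW
g16 = x4 AND x1 = HIGH AND HIGH = HIGH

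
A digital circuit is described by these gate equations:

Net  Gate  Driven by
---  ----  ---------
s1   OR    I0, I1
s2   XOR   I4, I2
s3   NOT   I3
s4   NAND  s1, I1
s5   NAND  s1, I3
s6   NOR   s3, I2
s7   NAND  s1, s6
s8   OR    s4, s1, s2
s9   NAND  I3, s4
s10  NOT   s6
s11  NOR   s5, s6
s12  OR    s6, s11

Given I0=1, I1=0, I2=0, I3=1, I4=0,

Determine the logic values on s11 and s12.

s1 = I0 OR I1 = 1 OR 0 = 1
s3 = NOT I3 = NOT 1 = 0
s5 = s1 NAND I3 = 1 NAND 1 = 0
s6 = s3 NOR I2 = 0 NOR 0 = 1
s11 = s5 NOR s6 = 0 NOR 1 = 0
s12 = s6 OR s11 = 1 OR 0 = 1

s11 = 0, s12 = 1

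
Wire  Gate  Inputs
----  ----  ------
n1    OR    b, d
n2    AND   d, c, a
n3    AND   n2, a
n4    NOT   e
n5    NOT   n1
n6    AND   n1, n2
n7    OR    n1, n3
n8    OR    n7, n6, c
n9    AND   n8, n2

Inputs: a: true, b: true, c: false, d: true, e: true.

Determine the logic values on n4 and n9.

n1 = b OR d = true OR true = true
n2 = d AND c AND a = true AND false AND true = false
n3 = n2 AND a = false AND true = false
n4 = NOT e = NOT true = false
n6 = n1 AND n2 = true AND false = false
n7 = n1 OR n3 = true OR false = true
n8 = n7 OR n6 OR c = true OR false OR false = true
n9 = n8 AND n2 = true AND false = false

n4 = false, n9 = false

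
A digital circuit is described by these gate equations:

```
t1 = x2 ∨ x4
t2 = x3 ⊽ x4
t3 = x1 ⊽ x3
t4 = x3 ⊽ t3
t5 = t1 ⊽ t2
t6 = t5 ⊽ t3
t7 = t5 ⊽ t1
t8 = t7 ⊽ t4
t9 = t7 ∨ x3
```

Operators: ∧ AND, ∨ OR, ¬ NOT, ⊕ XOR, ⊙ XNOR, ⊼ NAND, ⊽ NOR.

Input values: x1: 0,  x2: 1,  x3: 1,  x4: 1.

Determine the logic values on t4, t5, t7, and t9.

t4 = 0, t5 = 0, t7 = 0, t9 = 1

t1 = x2 OR x4 = 1 OR 1 = 1
t2 = x3 NOR x4 = 1 NOR 1 = 0
t3 = x1 NOR x3 = 0 NOR 1 = 0
t4 = x3 NOR t3 = 1 NOR 0 = 0
t5 = t1 NOR t2 = 1 NOR 0 = 0
t7 = t5 NOR t1 = 0 NOR 1 = 0
t9 = t7 OR x3 = 0 OR 1 = 1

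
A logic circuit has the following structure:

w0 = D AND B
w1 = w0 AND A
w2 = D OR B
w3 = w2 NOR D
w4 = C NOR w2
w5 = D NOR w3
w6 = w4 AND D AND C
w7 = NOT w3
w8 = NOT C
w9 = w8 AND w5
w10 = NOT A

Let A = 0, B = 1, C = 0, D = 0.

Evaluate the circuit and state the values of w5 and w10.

w2 = D OR B = 0 OR 1 = 1
w3 = w2 NOR D = 1 NOR 0 = 0
w5 = D NOR w3 = 0 NOR 0 = 1
w10 = NOT A = NOT 0 = 1

w5 = 1, w10 = 1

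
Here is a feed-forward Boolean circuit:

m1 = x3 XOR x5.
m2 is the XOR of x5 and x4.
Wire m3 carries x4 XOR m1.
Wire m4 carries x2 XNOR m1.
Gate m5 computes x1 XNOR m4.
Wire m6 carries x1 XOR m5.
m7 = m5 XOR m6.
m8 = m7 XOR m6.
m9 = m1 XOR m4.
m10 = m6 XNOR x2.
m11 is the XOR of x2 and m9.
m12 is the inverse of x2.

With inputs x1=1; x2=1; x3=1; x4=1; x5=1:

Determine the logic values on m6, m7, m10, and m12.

m6 = 1; m7 = 1; m10 = 1; m12 = 0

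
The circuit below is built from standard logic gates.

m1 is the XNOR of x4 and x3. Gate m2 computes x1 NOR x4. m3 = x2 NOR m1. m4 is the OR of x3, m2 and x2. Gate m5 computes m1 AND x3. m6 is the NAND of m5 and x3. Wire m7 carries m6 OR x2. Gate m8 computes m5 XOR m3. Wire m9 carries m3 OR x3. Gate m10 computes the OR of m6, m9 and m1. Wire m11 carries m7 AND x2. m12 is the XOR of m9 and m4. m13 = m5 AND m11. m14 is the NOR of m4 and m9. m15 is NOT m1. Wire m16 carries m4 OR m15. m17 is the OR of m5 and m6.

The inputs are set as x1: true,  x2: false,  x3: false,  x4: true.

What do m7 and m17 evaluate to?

m1 = x4 XNOR x3 = true XNOR false = false
m5 = m1 AND x3 = false AND false = false
m6 = m5 NAND x3 = false NAND false = true
m7 = m6 OR x2 = true OR false = true
m17 = m5 OR m6 = false OR true = true

m7 = true, m17 = true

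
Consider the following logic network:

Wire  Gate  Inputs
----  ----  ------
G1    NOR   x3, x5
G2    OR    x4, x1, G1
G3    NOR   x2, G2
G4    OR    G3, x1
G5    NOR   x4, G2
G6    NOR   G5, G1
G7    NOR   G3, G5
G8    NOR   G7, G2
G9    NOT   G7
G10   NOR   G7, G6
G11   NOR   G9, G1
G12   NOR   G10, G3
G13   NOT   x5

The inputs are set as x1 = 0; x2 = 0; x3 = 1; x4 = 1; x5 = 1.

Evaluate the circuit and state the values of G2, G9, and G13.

G2 = 1; G9 = 0; G13 = 0

G1 = x3 NOR x5 = 1 NOR 1 = 0
G2 = x4 OR x1 OR G1 = 1 OR 0 OR 0 = 1
G3 = x2 NOR G2 = 0 NOR 1 = 0
G5 = x4 NOR G2 = 1 NOR 1 = 0
G7 = G3 NOR G5 = 0 NOR 0 = 1
G9 = NOT G7 = NOT 1 = 0
G13 = NOT x5 = NOT 1 = 0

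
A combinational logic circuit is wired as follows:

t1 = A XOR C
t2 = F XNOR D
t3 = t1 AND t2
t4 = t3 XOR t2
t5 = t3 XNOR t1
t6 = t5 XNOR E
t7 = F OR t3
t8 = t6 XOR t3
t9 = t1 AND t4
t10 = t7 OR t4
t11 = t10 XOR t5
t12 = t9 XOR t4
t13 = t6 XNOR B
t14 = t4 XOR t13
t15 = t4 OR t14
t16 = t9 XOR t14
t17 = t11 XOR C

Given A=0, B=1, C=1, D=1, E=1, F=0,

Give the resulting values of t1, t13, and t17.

t1 = 1  t13 = 0  t17 = 1

t1 = A XOR C = 0 XOR 1 = 1
t2 = F XNOR D = 0 XNOR 1 = 0
t3 = t1 AND t2 = 1 AND 0 = 0
t4 = t3 XOR t2 = 0 XOR 0 = 0
t5 = t3 XNOR t1 = 0 XNOR 1 = 0
t6 = t5 XNOR E = 0 XNOR 1 = 0
t7 = F OR t3 = 0 OR 0 = 0
t10 = t7 OR t4 = 0 OR 0 = 0
t11 = t10 XOR t5 = 0 XOR 0 = 0
t13 = t6 XNOR B = 0 XNOR 1 = 0
t17 = t11 XOR C = 0 XOR 1 = 1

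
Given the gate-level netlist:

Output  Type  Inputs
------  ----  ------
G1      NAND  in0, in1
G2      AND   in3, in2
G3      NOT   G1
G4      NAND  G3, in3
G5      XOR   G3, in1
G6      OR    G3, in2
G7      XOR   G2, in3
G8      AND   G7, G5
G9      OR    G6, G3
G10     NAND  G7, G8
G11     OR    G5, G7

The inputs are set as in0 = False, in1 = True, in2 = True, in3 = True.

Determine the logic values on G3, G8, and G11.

G3 = False  G8 = False  G11 = True

G1 = in0 NAND in1 = False NAND True = True
G2 = in3 AND in2 = True AND True = True
G3 = NOT G1 = NOT True = False
G5 = G3 XOR in1 = False XOR True = True
G7 = G2 XOR in3 = True XOR True = False
G8 = G7 AND G5 = False AND True = False
G11 = G5 OR G7 = True OR False = True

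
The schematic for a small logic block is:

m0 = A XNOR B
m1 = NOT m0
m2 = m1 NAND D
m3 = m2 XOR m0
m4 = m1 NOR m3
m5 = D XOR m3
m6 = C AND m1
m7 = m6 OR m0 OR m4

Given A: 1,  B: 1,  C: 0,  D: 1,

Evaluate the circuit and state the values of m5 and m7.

m0 = A XNOR B = 1 XNOR 1 = 1
m1 = NOT m0 = NOT 1 = 0
m2 = m1 NAND D = 0 NAND 1 = 1
m3 = m2 XOR m0 = 1 XOR 1 = 0
m4 = m1 NOR m3 = 0 NOR 0 = 1
m5 = D XOR m3 = 1 XOR 0 = 1
m6 = C AND m1 = 0 AND 0 = 0
m7 = m6 OR m0 OR m4 = 0 OR 1 OR 1 = 1

m5 = 1; m7 = 1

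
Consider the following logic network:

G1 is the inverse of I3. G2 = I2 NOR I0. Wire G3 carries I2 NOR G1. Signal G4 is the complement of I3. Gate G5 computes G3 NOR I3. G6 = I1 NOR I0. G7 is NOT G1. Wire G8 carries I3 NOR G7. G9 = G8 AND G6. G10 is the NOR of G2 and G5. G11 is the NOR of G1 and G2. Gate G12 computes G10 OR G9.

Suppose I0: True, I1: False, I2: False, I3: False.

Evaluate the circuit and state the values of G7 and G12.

G1 = NOT I3 = NOT False = True
G2 = I2 NOR I0 = False NOR True = False
G3 = I2 NOR G1 = False NOR True = False
G5 = G3 NOR I3 = False NOR False = True
G6 = I1 NOR I0 = False NOR True = False
G7 = NOT G1 = NOT True = False
G8 = I3 NOR G7 = False NOR False = True
G9 = G8 AND G6 = True AND False = False
G10 = G2 NOR G5 = False NOR True = False
G12 = G10 OR G9 = False OR False = False

G7 = False, G12 = False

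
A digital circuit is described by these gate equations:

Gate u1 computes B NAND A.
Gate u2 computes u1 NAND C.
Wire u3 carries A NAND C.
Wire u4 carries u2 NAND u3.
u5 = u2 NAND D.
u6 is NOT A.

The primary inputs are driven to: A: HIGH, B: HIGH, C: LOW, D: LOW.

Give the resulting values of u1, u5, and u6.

u1 = B NAND A = HIGH NAND HIGH = LOW
u2 = u1 NAND C = LOW NAND LOW = HIGH
u5 = u2 NAND D = HIGH NAND LOW = HIGH
u6 = NOT A = NOT HIGH = LOW

u1 = LOW  u5 = HIGH  u6 = LOW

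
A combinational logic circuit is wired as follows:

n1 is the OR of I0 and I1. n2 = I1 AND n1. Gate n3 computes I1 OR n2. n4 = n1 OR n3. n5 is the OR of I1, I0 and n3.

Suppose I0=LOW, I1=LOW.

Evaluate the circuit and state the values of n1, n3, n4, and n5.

n1 = LOW; n3 = LOW; n4 = LOW; n5 = LOW

n1 = I0 OR I1 = LOW OR LOW = LOW
n2 = I1 AND n1 = LOW AND LOW = LOW
n3 = I1 OR n2 = LOW OR LOW = LOW
n4 = n1 OR n3 = LOW OR LOW = LOW
n5 = I1 OR I0 OR n3 = LOW OR LOW OR LOW = LOW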